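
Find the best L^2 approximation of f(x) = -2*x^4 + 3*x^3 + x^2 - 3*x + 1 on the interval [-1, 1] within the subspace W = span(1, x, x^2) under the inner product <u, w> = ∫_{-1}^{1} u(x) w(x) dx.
g(x) = -5*x^2/7 - 6*x/5 + 41/35

The best approximation g ∈ W is the orthogonal projection of f onto W. Writing g = a_0 + a_1 x + a_2 x^2, the coefficients solve the normal equations G · a = b where
  G_{ij} = <φ_i, φ_j> and b_i = <f, φ_i>, with φ_0 = 1, φ_1 = x, φ_2 = x^2.
G =
  [2, 0, 2/3]
  [0, 2/3, 0]
  [2/3, 0, 2/5],
b = (28/15, -4/5, 52/105).
Solving gives a_0 = 41/35, a_1 = -6/5, a_2 = -5/7, so
  g(x) = -5*x^2/7 - 6*x/5 + 41/35.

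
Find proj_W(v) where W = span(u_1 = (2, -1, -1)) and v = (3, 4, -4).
proj_W(v) = (2, -1, -1)

Set up U = [u_1 | ... | u_1] ∈ R^(3×1). The projector onto W = col(U) is P = U (U^T U)^(-1) U^T.
Compute U^T U =
  [6],
and U^T v = (6).
Solve U^T U · c = U^T v for the coefficients: c = (1). The projection is proj_W(v) = U c.
Check: (v - proj_W(v)) · u_1 = 0  (should be 0).
Result: proj_W(v) = (2, -1, -1).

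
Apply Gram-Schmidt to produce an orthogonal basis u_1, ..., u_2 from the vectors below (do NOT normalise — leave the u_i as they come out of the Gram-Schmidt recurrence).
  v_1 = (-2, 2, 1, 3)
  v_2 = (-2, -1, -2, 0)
Orthogonal basis:
  u_1 = (-2, 2, 1, 3)
  u_2 = (-2, -1, -2, 0)

Apply the Gram-Schmidt recurrence
  u_1 = v_1
  u_i = v_i − Σ_{j<i} ((v_i · u_j) / (u_j · u_j)) · u_j.

Step by step this gives:
  u_1 = (-2, 2, 1, 3)
  u_2 = (-2, -1, -2, 0)

Orthogonality check:
  u_2 · u_1 = 0 (should be 0)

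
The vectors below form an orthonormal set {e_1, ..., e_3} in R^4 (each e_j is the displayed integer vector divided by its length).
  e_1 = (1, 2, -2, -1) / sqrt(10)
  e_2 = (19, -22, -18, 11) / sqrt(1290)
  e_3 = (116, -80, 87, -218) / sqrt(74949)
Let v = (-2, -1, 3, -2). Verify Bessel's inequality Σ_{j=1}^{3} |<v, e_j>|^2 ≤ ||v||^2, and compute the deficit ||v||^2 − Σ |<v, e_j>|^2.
Σ |<v, e_j>|^2 = 9833/581; ||v||^2 = 18; deficit = 625/581

Write each e_j = u_j / sqrt(<u_j, u_j>) where u_j is the displayed integer vector. Then <v, e_j> = <v, u_j> / sqrt(<u_j, u_j>), so |<v, e_j>|^2 = <v, u_j>^2 / <u_j, u_j>.
Coefficients: <v, e_1> = -8/sqrt(10), <v, e_2> = -92/sqrt(1290), <v, e_3> = 545/sqrt(74949).
Square and sum: Σ |<v, e_j>|^2 = 9833/581.
Compute ||v||^2 = v·v = 18.
Deficit = 18 − 9833/581 = 625/581 ≥ 0, confirming Bessel's inequality. (The deficit equals ||v − Σ <v,e_j> e_j||^2, the squared distance from v to span{e_j}.)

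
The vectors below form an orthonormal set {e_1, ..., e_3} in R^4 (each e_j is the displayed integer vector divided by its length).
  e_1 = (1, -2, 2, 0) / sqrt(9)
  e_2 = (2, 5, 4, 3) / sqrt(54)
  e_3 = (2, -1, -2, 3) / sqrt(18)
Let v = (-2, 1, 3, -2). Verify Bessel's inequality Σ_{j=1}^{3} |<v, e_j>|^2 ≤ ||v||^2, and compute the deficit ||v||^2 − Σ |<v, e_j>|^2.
Σ |<v, e_j>|^2 = 470/27; ||v||^2 = 18; deficit = 16/27

Write each e_j = u_j / sqrt(<u_j, u_j>) where u_j is the displayed integer vector. Then <v, e_j> = <v, u_j> / sqrt(<u_j, u_j>), so |<v, e_j>|^2 = <v, u_j>^2 / <u_j, u_j>.
Coefficients: <v, e_1> = 2/sqrt(9), <v, e_2> = 7/sqrt(54), <v, e_3> = -17/sqrt(18).
Square and sum: Σ |<v, e_j>|^2 = 470/27.
Compute ||v||^2 = v·v = 18.
Deficit = 18 − 470/27 = 16/27 ≥ 0, confirming Bessel's inequality. (The deficit equals ||v − Σ <v,e_j> e_j||^2, the squared distance from v to span{e_j}.)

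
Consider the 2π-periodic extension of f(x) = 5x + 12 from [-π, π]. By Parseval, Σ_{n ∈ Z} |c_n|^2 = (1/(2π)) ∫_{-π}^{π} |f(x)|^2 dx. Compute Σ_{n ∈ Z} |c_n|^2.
Σ |c_n|^2 = 25π^2/3 + 144

Expand and integrate term by term over [-π, π]:
  ∫ (5x)^2 dx = 25·(2π^3/3); ∫ 2·5·(12)·x dx = 0 (odd integrand); ∫ 12^2 dx = 144·2π.
So (1/(2π)) ∫_{-π}^{π} (5x + 12)^2 dx = 25π^2/3 + 144 = 25π^2/3 + 144.
Parseval ⇒ Σ |c_n|^2 = 25π^2/3 + 144.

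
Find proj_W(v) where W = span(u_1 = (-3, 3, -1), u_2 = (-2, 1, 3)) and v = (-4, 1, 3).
proj_W(v) = (-72/23, 45/23, 75/23)

Set up U = [u_1 | ... | u_2] ∈ R^(3×2). The projector onto W = col(U) is P = U (U^T U)^(-1) U^T.
Compute U^T U =
  [19, 6]
  [6, 14],
and U^T v = (12, 18).
Solve U^T U · c = U^T v for the coefficients: c = (6/23, 27/23). The projection is proj_W(v) = U c.
Check: (v - proj_W(v)) · u_1 = 0  (should be 0).
Check: (v - proj_W(v)) · u_2 = 0  (should be 0).
Result: proj_W(v) = (-72/23, 45/23, 75/23).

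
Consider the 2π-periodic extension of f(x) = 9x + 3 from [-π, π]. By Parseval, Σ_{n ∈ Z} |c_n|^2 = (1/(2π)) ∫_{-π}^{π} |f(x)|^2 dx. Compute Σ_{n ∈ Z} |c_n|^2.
Σ |c_n|^2 = 27π^2 + 9

Expand and integrate term by term over [-π, π]:
  ∫ (9x)^2 dx = 81·(2π^3/3); ∫ 2·9·(3)·x dx = 0 (odd integrand); ∫ 3^2 dx = 9·2π.
So (1/(2π)) ∫_{-π}^{π} (9x + 3)^2 dx = 81π^2/3 + 9 = 27π^2 + 9.
Parseval ⇒ Σ |c_n|^2 = 27π^2 + 9.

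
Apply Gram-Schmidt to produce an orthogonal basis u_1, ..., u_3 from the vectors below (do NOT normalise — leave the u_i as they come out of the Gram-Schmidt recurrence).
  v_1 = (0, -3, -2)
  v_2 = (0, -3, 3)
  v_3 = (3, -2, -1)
Orthogonal basis:
  u_1 = (0, -3, -2)
  u_2 = (0, -30/13, 45/13)
  u_3 = (3, 0, 0)

Apply the Gram-Schmidt recurrence
  u_1 = v_1
  u_i = v_i − Σ_{j<i} ((v_i · u_j) / (u_j · u_j)) · u_j.

Step by step this gives:
  u_1 = (0, -3, -2)
  u_2 = (0, -30/13, 45/13)
  u_3 = (3, 0, 0)

Orthogonality check:
  u_2 · u_1 = 0 (should be 0)
  u_3 · u_1 = 0 (should be 0)
  u_3 · u_2 = 0 (should be 0)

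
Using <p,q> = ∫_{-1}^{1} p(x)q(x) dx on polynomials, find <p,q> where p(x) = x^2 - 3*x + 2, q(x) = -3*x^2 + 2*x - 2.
<p,q> = -278/15

Expand the product: p(x)·q(x) = -3*x^4 + 11*x^3 - 14*x^2 + 10*x - 4.
∫_{-1}^{1} of each monomial x^k gives [2/(k+1) if k even, 0 if k odd]. Integrating term-by-term (or equivalently evaluating the antiderivative F(x) = -3*x^5/5 + 11*x^4/4 - 14*x^3/3 + 5*x^2 - 4*x at the endpoints):
  F(1) − F(−1) = -91/60 − (1021/60) = -278/15.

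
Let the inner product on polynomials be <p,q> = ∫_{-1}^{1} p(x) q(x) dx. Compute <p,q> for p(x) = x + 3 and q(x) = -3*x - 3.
<p,q> = -20

Expand the product: p(x)·q(x) = -3*x^2 - 12*x - 9.
∫_{-1}^{1} of each monomial x^k gives [2/(k+1) if k even, 0 if k odd]. Integrating term-by-term (or equivalently evaluating the antiderivative F(x) = -x^3 - 6*x^2 - 9*x at the endpoints):
  F(1) − F(−1) = -16 − (4) = -20.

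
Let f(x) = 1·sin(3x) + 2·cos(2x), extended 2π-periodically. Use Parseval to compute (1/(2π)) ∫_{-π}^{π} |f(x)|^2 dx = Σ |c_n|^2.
Σ |c_n|^2 = 5/2

Expand |f|^2 and use orthogonality of {sin(nx), cos(mx)} on [-π, π]:
  ∫_{-π}^{π} sin(nx)^2 dx = π, ∫ cos(mx)^2 dx = π, and cross terms integrate to 0.
So ∫_{-π}^{π} f(x)^2 dx = 1^2 · π + 2^2 · π = (1 + 4)π.
Divide by 2π: (1 + 4)/2 = 5/2.
By Parseval, this equals Σ |c_n|^2.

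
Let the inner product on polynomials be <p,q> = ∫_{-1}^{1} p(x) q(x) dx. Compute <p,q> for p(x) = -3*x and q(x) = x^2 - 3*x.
<p,q> = 6

Expand the product: p(x)·q(x) = -3*x^3 + 9*x^2.
∫_{-1}^{1} of each monomial x^k gives [2/(k+1) if k even, 0 if k odd]. Integrating term-by-term (or equivalently evaluating the antiderivative F(x) = -3*x^4/4 + 3*x^3 at the endpoints):
  F(1) − F(−1) = 9/4 − (-15/4) = 6.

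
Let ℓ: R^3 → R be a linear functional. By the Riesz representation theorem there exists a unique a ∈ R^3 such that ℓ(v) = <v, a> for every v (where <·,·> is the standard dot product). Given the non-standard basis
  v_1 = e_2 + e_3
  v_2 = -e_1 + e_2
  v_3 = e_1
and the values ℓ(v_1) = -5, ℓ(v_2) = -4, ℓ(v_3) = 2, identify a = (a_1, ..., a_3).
a = (2, -2, -3)

Write a = (a_1, ..., a_3) in the standard basis. For each basis vector v_i, ℓ(v_i) = <v_i, a> is a linear equation in the a_j's. Collect the n equations into a matrix system V a = ℓ, where row i of V is v_i (expressed in the standard basis). Since V is invertible (lower-triangular with 1s on the diagonal, up to permutation), solve by back-substitution:
  V =
[[0, 1, 1],
 [-1, 1, 0],
 [1, 0, 0]]
  V a = (-5, -4, 2)
Solving gives a = (2, -2, -3).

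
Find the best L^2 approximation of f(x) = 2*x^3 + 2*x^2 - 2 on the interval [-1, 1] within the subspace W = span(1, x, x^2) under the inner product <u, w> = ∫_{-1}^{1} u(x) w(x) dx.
g(x) = 2*x^2 + 6*x/5 - 2

The best approximation g ∈ W is the orthogonal projection of f onto W. Writing g = a_0 + a_1 x + a_2 x^2, the coefficients solve the normal equations G · a = b where
  G_{ij} = <φ_i, φ_j> and b_i = <f, φ_i>, with φ_0 = 1, φ_1 = x, φ_2 = x^2.
G =
  [2, 0, 2/3]
  [0, 2/3, 0]
  [2/3, 0, 2/5],
b = (-8/3, 4/5, -8/15).
Solving gives a_0 = -2, a_1 = 6/5, a_2 = 2, so
  g(x) = 2*x^2 + 6*x/5 - 2.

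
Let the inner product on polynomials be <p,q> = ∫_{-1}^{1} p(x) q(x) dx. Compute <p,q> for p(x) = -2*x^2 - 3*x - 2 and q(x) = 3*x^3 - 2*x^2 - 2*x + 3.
<p,q> = -34/3

Expand the product: p(x)·q(x) = -6*x^5 - 5*x^4 + 4*x^3 + 4*x^2 - 5*x - 6.
∫_{-1}^{1} of each monomial x^k gives [2/(k+1) if k even, 0 if k odd]. Integrating term-by-term (or equivalently evaluating the antiderivative F(x) = -x^6 - x^5 + x^4 + 4*x^3/3 - 5*x^2/2 - 6*x at the endpoints):
  F(1) − F(−1) = -49/6 − (19/6) = -34/3.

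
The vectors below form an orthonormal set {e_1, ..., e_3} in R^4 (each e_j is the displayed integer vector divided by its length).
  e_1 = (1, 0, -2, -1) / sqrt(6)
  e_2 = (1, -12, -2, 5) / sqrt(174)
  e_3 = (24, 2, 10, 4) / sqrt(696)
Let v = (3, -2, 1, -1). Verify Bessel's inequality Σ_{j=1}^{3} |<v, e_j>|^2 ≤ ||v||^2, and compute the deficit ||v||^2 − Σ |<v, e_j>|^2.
Σ |<v, e_j>|^2 = 65/6; ||v||^2 = 15; deficit = 25/6

Write each e_j = u_j / sqrt(<u_j, u_j>) where u_j is the displayed integer vector. Then <v, e_j> = <v, u_j> / sqrt(<u_j, u_j>), so |<v, e_j>|^2 = <v, u_j>^2 / <u_j, u_j>.
Coefficients: <v, e_1> = 2/sqrt(6), <v, e_2> = 20/sqrt(174), <v, e_3> = 74/sqrt(696).
Square and sum: Σ |<v, e_j>|^2 = 65/6.
Compute ||v||^2 = v·v = 15.
Deficit = 15 − 65/6 = 25/6 ≥ 0, confirming Bessel's inequality. (The deficit equals ||v − Σ <v,e_j> e_j||^2, the squared distance from v to span{e_j}.)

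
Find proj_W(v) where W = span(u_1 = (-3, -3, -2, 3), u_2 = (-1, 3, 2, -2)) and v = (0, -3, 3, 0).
proj_W(v) = (27/302, -153/302, -51/151, 54/151)

Set up U = [u_1 | ... | u_2] ∈ R^(4×2). The projector onto W = col(U) is P = U (U^T U)^(-1) U^T.
Compute U^T U =
  [31, -16]
  [-16, 18],
and U^T v = (3, -3).
Solve U^T U · c = U^T v for the coefficients: c = (3/151, -45/302). The projection is proj_W(v) = U c.
Check: (v - proj_W(v)) · u_1 = 0  (should be 0).
Check: (v - proj_W(v)) · u_2 = 0  (should be 0).
Result: proj_W(v) = (27/302, -153/302, -51/151, 54/151).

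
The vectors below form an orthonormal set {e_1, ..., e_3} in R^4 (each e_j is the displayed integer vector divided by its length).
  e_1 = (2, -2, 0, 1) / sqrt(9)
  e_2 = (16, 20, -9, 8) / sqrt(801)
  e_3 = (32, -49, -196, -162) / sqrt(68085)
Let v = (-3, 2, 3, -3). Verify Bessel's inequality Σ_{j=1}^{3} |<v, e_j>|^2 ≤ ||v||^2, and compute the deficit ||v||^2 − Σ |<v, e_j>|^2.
Σ |<v, e_j>|^2 = 18674/765; ||v||^2 = 31; deficit = 5041/765

Write each e_j = u_j / sqrt(<u_j, u_j>) where u_j is the displayed integer vector. Then <v, e_j> = <v, u_j> / sqrt(<u_j, u_j>), so |<v, e_j>|^2 = <v, u_j>^2 / <u_j, u_j>.
Coefficients: <v, e_1> = -13/sqrt(9), <v, e_2> = -59/sqrt(801), <v, e_3> = -296/sqrt(68085).
Square and sum: Σ |<v, e_j>|^2 = 18674/765.
Compute ||v||^2 = v·v = 31.
Deficit = 31 − 18674/765 = 5041/765 ≥ 0, confirming Bessel's inequality. (The deficit equals ||v − Σ <v,e_j> e_j||^2, the squared distance from v to span{e_j}.)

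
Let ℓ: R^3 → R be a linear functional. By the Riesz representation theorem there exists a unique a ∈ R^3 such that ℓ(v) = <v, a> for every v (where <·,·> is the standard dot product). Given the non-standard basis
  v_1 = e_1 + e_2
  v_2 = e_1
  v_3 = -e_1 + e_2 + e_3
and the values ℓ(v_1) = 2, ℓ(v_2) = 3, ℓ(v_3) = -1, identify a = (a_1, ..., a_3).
a = (3, -1, 3)

Write a = (a_1, ..., a_3) in the standard basis. For each basis vector v_i, ℓ(v_i) = <v_i, a> is a linear equation in the a_j's. Collect the n equations into a matrix system V a = ℓ, where row i of V is v_i (expressed in the standard basis). Since V is invertible (lower-triangular with 1s on the diagonal, up to permutation), solve by back-substitution:
  V =
[[1, 1, 0],
 [1, 0, 0],
 [-1, 1, 1]]
  V a = (2, 3, -1)
Solving gives a = (3, -1, 3).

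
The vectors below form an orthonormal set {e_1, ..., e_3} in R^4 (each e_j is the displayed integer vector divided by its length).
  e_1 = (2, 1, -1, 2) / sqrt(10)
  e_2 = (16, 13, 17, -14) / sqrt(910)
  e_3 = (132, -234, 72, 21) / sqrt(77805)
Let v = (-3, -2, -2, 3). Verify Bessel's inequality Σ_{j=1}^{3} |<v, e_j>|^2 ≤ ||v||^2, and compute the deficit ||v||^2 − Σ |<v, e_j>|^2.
Σ |<v, e_j>|^2 = 2349/95; ||v||^2 = 26; deficit = 121/95

Write each e_j = u_j / sqrt(<u_j, u_j>) where u_j is the displayed integer vector. Then <v, e_j> = <v, u_j> / sqrt(<u_j, u_j>), so |<v, e_j>|^2 = <v, u_j>^2 / <u_j, u_j>.
Coefficients: <v, e_1> = 0/sqrt(10), <v, e_2> = -150/sqrt(910), <v, e_3> = -9/sqrt(77805).
Square and sum: Σ |<v, e_j>|^2 = 2349/95.
Compute ||v||^2 = v·v = 26.
Deficit = 26 − 2349/95 = 121/95 ≥ 0, confirming Bessel's inequality. (The deficit equals ||v − Σ <v,e_j> e_j||^2, the squared distance from v to span{e_j}.)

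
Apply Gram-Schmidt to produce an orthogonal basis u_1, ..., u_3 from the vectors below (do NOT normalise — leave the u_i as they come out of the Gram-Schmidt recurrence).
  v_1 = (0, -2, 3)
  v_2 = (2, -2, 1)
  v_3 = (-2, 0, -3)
Orthogonal basis:
  u_1 = (0, -2, 3)
  u_2 = (2, -12/13, -8/13)
  u_3 = (-20/17, -30/17, -20/17)

Apply the Gram-Schmidt recurrence
  u_1 = v_1
  u_i = v_i − Σ_{j<i} ((v_i · u_j) / (u_j · u_j)) · u_j.

Step by step this gives:
  u_1 = (0, -2, 3)
  u_2 = (2, -12/13, -8/13)
  u_3 = (-20/17, -30/17, -20/17)

Orthogonality check:
  u_2 · u_1 = 0 (should be 0)
  u_3 · u_1 = 0 (should be 0)
  u_3 · u_2 = 0 (should be 0)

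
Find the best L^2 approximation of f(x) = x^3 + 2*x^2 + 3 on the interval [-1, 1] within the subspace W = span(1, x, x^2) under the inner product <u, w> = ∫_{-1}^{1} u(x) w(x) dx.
g(x) = 2*x^2 + 3*x/5 + 3

The best approximation g ∈ W is the orthogonal projection of f onto W. Writing g = a_0 + a_1 x + a_2 x^2, the coefficients solve the normal equations G · a = b where
  G_{ij} = <φ_i, φ_j> and b_i = <f, φ_i>, with φ_0 = 1, φ_1 = x, φ_2 = x^2.
G =
  [2, 0, 2/3]
  [0, 2/3, 0]
  [2/3, 0, 2/5],
b = (22/3, 2/5, 14/5).
Solving gives a_0 = 3, a_1 = 3/5, a_2 = 2, so
  g(x) = 2*x^2 + 3*x/5 + 3.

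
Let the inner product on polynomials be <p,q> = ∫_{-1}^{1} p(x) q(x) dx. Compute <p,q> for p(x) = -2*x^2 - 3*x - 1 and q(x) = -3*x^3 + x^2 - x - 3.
<p,q> = 212/15

Expand the product: p(x)·q(x) = 6*x^5 + 7*x^4 + 2*x^3 + 8*x^2 + 10*x + 3.
∫_{-1}^{1} of each monomial x^k gives [2/(k+1) if k even, 0 if k odd]. Integrating term-by-term (or equivalently evaluating the antiderivative F(x) = x^6 + 7*x^5/5 + x^4/2 + 8*x^3/3 + 5*x^2 + 3*x at the endpoints):
  F(1) − F(−1) = 407/30 − (-17/30) = 212/15.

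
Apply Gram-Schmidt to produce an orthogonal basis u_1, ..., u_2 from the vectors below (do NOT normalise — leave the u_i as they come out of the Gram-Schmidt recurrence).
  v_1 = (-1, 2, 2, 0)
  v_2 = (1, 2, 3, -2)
Orthogonal basis:
  u_1 = (-1, 2, 2, 0)
  u_2 = (2, 0, 1, -2)

Apply the Gram-Schmidt recurrence
  u_1 = v_1
  u_i = v_i − Σ_{j<i} ((v_i · u_j) / (u_j · u_j)) · u_j.

Step by step this gives:
  u_1 = (-1, 2, 2, 0)
  u_2 = (2, 0, 1, -2)

Orthogonality check:
  u_2 · u_1 = 0 (should be 0)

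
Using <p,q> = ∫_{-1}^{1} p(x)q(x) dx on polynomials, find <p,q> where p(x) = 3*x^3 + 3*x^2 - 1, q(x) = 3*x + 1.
<p,q> = 18/5

Expand the product: p(x)·q(x) = 9*x^4 + 12*x^3 + 3*x^2 - 3*x - 1.
∫_{-1}^{1} of each monomial x^k gives [2/(k+1) if k even, 0 if k odd]. Integrating term-by-term (or equivalently evaluating the antiderivative F(x) = 9*x^5/5 + 3*x^4 + x^3 - 3*x^2/2 - x at the endpoints):
  F(1) − F(−1) = 33/10 − (-3/10) = 18/5.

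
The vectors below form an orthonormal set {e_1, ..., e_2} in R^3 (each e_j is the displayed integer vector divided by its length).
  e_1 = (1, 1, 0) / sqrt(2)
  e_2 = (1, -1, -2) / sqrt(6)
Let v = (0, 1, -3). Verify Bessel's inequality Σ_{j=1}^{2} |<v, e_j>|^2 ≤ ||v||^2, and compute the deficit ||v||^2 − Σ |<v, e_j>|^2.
Σ |<v, e_j>|^2 = 14/3; ||v||^2 = 10; deficit = 16/3

Write each e_j = u_j / sqrt(<u_j, u_j>) where u_j is the displayed integer vector. Then <v, e_j> = <v, u_j> / sqrt(<u_j, u_j>), so |<v, e_j>|^2 = <v, u_j>^2 / <u_j, u_j>.
Coefficients: <v, e_1> = 1/sqrt(2), <v, e_2> = 5/sqrt(6).
Square and sum: Σ |<v, e_j>|^2 = 14/3.
Compute ||v||^2 = v·v = 10.
Deficit = 10 − 14/3 = 16/3 ≥ 0, confirming Bessel's inequality. (The deficit equals ||v − Σ <v,e_j> e_j||^2, the squared distance from v to span{e_j}.)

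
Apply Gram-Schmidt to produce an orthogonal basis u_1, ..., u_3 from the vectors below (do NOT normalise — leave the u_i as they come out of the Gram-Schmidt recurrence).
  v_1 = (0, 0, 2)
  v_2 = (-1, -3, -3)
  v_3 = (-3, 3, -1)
Orthogonal basis:
  u_1 = (0, 0, 2)
  u_2 = (-1, -3, 0)
  u_3 = (-18/5, 6/5, 0)

Apply the Gram-Schmidt recurrence
  u_1 = v_1
  u_i = v_i − Σ_{j<i} ((v_i · u_j) / (u_j · u_j)) · u_j.

Step by step this gives:
  u_1 = (0, 0, 2)
  u_2 = (-1, -3, 0)
  u_3 = (-18/5, 6/5, 0)

Orthogonality check:
  u_2 · u_1 = 0 (should be 0)
  u_3 · u_1 = 0 (should be 0)
  u_3 · u_2 = 0 (should be 0)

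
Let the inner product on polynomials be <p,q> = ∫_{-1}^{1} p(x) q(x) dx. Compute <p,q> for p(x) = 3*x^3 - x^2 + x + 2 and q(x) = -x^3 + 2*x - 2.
<p,q> = -88/21

Expand the product: p(x)·q(x) = -3*x^6 + x^5 + 5*x^4 - 10*x^3 + 4*x^2 + 2*x - 4.
∫_{-1}^{1} of each monomial x^k gives [2/(k+1) if k even, 0 if k odd]. Integrating term-by-term (or equivalently evaluating the antiderivative F(x) = -3*x^7/7 + x^6/6 + x^5 - 5*x^4/2 + 4*x^3/3 + x^2 - 4*x at the endpoints):
  F(1) − F(−1) = -24/7 − (16/21) = -88/21.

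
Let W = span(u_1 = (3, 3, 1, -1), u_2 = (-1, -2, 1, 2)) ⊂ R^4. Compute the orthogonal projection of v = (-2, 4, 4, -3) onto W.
proj_W(v) = (9/5, 21/10, 1/5, -11/10)

Set up U = [u_1 | ... | u_2] ∈ R^(4×2). The projector onto W = col(U) is P = U (U^T U)^(-1) U^T.
Compute U^T U =
  [20, -10]
  [-10, 10],
and U^T v = (13, -8).
Solve U^T U · c = U^T v for the coefficients: c = (1/2, -3/10). The projection is proj_W(v) = U c.
Check: (v - proj_W(v)) · u_1 = 0  (should be 0).
Check: (v - proj_W(v)) · u_2 = 0  (should be 0).
Result: proj_W(v) = (9/5, 21/10, 1/5, -11/10).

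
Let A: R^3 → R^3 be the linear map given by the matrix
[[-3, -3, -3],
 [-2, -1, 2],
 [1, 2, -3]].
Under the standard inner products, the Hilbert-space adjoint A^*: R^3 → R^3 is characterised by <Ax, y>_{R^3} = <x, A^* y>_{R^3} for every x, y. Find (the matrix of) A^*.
A^* = A^T =
[[-3, -2, 1],
 [-3, -1, 2],
 [-3, 2, -3]]

For real matrices with standard dot products, the defining identity <Ax, y> = <x, A^* y> gives (Ax)^T y = x^T (A^*) y, i.e. x^T A^T y = x^T (A^*) y. Since this holds for all x, y, we must have A^* = A^T. Therefore
A^* =
[[-3, -2, 1],
 [-3, -1, 2],
 [-3, 2, -3]].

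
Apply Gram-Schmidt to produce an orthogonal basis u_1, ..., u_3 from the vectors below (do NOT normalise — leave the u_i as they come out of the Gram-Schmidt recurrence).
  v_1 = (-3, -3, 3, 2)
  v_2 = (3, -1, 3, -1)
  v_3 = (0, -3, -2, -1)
Orthogonal basis:
  u_1 = (-3, -3, 3, 2)
  u_2 = (96/31, -28/31, 90/31, -33/31)
  u_3 = (255/619, -1854/619, -1115/619, -726/619)

Apply the Gram-Schmidt recurrence
  u_1 = v_1
  u_i = v_i − Σ_{j<i} ((v_i · u_j) / (u_j · u_j)) · u_j.

Step by step this gives:
  u_1 = (-3, -3, 3, 2)
  u_2 = (96/31, -28/31, 90/31, -33/31)
  u_3 = (255/619, -1854/619, -1115/619, -726/619)

Orthogonality check:
  u_2 · u_1 = 0 (should be 0)
  u_3 · u_1 = 0 (should be 0)
  u_3 · u_2 = 0 (should be 0)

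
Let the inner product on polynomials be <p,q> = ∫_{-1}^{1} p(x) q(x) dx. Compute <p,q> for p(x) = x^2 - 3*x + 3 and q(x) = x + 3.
<p,q> = 18

Expand the product: p(x)·q(x) = x^3 - 6*x + 9.
∫_{-1}^{1} of each monomial x^k gives [2/(k+1) if k even, 0 if k odd]. Integrating term-by-term (or equivalently evaluating the antiderivative F(x) = x^4/4 - 3*x^2 + 9*x at the endpoints):
  F(1) − F(−1) = 25/4 − (-47/4) = 18.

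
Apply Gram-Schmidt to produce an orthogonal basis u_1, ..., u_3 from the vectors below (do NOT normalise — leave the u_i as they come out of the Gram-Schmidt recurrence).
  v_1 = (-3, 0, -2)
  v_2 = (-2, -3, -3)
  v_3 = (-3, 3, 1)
Orthogonal basis:
  u_1 = (-3, 0, -2)
  u_2 = (10/13, -3, -15/13)
  u_3 = (-36/71, -30/71, 54/71)

Apply the Gram-Schmidt recurrence
  u_1 = v_1
  u_i = v_i − Σ_{j<i} ((v_i · u_j) / (u_j · u_j)) · u_j.

Step by step this gives:
  u_1 = (-3, 0, -2)
  u_2 = (10/13, -3, -15/13)
  u_3 = (-36/71, -30/71, 54/71)

Orthogonality check:
  u_2 · u_1 = 0 (should be 0)
  u_3 · u_1 = 0 (should be 0)
  u_3 · u_2 = 0 (should be 0)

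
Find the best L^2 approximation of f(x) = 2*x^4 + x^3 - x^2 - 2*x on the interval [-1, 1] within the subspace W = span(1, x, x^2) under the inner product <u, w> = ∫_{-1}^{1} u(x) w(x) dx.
g(x) = 5*x^2/7 - 7*x/5 - 6/35

The best approximation g ∈ W is the orthogonal projection of f onto W. Writing g = a_0 + a_1 x + a_2 x^2, the coefficients solve the normal equations G · a = b where
  G_{ij} = <φ_i, φ_j> and b_i = <f, φ_i>, with φ_0 = 1, φ_1 = x, φ_2 = x^2.
G =
  [2, 0, 2/3]
  [0, 2/3, 0]
  [2/3, 0, 2/5],
b = (2/15, -14/15, 6/35).
Solving gives a_0 = -6/35, a_1 = -7/5, a_2 = 5/7, so
  g(x) = 5*x^2/7 - 7*x/5 - 6/35.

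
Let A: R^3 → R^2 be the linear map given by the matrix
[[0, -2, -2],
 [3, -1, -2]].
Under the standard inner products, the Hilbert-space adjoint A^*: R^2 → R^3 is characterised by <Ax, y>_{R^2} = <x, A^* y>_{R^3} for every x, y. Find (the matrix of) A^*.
A^* = A^T =
[[0, 3],
 [-2, -1],
 [-2, -2]]

For real matrices with standard dot products, the defining identity <Ax, y> = <x, A^* y> gives (Ax)^T y = x^T (A^*) y, i.e. x^T A^T y = x^T (A^*) y. Since this holds for all x, y, we must have A^* = A^T. Therefore
A^* =
[[0, 3],
 [-2, -1],
 [-2, -2]].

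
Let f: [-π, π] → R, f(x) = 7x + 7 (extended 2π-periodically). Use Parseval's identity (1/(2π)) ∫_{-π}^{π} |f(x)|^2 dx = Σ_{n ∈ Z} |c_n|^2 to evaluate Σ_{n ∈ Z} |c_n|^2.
Σ |c_n|^2 = 49π^2/3 + 49

Expand and integrate term by term over [-π, π]:
  ∫ (7x)^2 dx = 49·(2π^3/3); ∫ 2·7·(7)·x dx = 0 (odd integrand); ∫ 7^2 dx = 49·2π.
So (1/(2π)) ∫_{-π}^{π} (7x + 7)^2 dx = 49π^2/3 + 49 = 49π^2/3 + 49.
Parseval ⇒ Σ |c_n|^2 = 49π^2/3 + 49.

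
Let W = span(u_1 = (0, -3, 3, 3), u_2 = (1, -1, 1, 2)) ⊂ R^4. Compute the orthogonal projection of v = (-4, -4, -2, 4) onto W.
proj_W(v) = (-6/5, -12/5, 12/5, 6/5)

Set up U = [u_1 | ... | u_2] ∈ R^(4×2). The projector onto W = col(U) is P = U (U^T U)^(-1) U^T.
Compute U^T U =
  [27, 12]
  [12, 7],
and U^T v = (18, 6).
Solve U^T U · c = U^T v for the coefficients: c = (6/5, -6/5). The projection is proj_W(v) = U c.
Check: (v - proj_W(v)) · u_1 = 0  (should be 0).
Check: (v - proj_W(v)) · u_2 = 0  (should be 0).
Result: proj_W(v) = (-6/5, -12/5, 12/5, 6/5).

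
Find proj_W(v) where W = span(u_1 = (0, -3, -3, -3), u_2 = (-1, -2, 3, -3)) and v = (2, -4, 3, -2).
proj_W(v) = (-57/65, -141/65, 144/65, -198/65)

Set up U = [u_1 | ... | u_2] ∈ R^(4×2). The projector onto W = col(U) is P = U (U^T U)^(-1) U^T.
Compute U^T U =
  [27, 6]
  [6, 23],
and U^T v = (9, 21).
Solve U^T U · c = U^T v for the coefficients: c = (9/65, 57/65). The projection is proj_W(v) = U c.
Check: (v - proj_W(v)) · u_1 = 0  (should be 0).
Check: (v - proj_W(v)) · u_2 = 0  (should be 0).
Result: proj_W(v) = (-57/65, -141/65, 144/65, -198/65).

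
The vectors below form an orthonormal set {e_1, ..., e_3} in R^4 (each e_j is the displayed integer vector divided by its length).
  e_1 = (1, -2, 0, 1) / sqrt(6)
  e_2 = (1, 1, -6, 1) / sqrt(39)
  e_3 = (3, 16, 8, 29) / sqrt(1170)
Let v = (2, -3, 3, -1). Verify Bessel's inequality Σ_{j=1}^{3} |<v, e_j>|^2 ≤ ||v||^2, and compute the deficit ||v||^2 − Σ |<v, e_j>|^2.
Σ |<v, e_j>|^2 = 914/45; ||v||^2 = 23; deficit = 121/45

Write each e_j = u_j / sqrt(<u_j, u_j>) where u_j is the displayed integer vector. Then <v, e_j> = <v, u_j> / sqrt(<u_j, u_j>), so |<v, e_j>|^2 = <v, u_j>^2 / <u_j, u_j>.
Coefficients: <v, e_1> = 7/sqrt(6), <v, e_2> = -20/sqrt(39), <v, e_3> = -47/sqrt(1170).
Square and sum: Σ |<v, e_j>|^2 = 914/45.
Compute ||v||^2 = v·v = 23.
Deficit = 23 − 914/45 = 121/45 ≥ 0, confirming Bessel's inequality. (The deficit equals ||v − Σ <v,e_j> e_j||^2, the squared distance from v to span{e_j}.)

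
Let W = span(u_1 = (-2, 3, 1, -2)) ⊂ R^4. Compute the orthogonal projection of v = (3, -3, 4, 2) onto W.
proj_W(v) = (5/3, -5/2, -5/6, 5/3)

Set up U = [u_1 | ... | u_1] ∈ R^(4×1). The projector onto W = col(U) is P = U (U^T U)^(-1) U^T.
Compute U^T U =
  [18],
and U^T v = (-15).
Solve U^T U · c = U^T v for the coefficients: c = (-5/6). The projection is proj_W(v) = U c.
Check: (v - proj_W(v)) · u_1 = 0  (should be 0).
Result: proj_W(v) = (5/3, -5/2, -5/6, 5/3).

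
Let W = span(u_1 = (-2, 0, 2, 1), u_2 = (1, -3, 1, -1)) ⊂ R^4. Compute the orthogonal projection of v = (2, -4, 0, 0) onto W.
proj_W(v) = (190/107, -366/107, 54/107, -156/107)

Set up U = [u_1 | ... | u_2] ∈ R^(4×2). The projector onto W = col(U) is P = U (U^T U)^(-1) U^T.
Compute U^T U =
  [9, -1]
  [-1, 12],
and U^T v = (-4, 14).
Solve U^T U · c = U^T v for the coefficients: c = (-34/107, 122/107). The projection is proj_W(v) = U c.
Check: (v - proj_W(v)) · u_1 = 0  (should be 0).
Check: (v - proj_W(v)) · u_2 = 0  (should be 0).
Result: proj_W(v) = (190/107, -366/107, 54/107, -156/107).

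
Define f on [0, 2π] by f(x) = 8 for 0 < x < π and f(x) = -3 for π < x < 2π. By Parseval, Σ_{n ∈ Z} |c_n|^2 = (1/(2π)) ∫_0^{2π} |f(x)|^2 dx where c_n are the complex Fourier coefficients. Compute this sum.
Σ |c_n|^2 = 73/2

Parseval equates the L^2 energy of f (normalised by 1/(2π)) with the ℓ^2 sum of its Fourier coefficients: (1/(2π)) ∫_0^{2π} |f|^2 = Σ |c_n|^2.
Compute the left side: (1/(2π)) [∫_0^π 8^2 dx + ∫_π^{2π} (-3)^2 dx] = (1/(2π)) · (64π + 9π) = (64 + 9)/2 = 73/2.
So Σ_{n ∈ Z} |c_n|^2 = 73/2.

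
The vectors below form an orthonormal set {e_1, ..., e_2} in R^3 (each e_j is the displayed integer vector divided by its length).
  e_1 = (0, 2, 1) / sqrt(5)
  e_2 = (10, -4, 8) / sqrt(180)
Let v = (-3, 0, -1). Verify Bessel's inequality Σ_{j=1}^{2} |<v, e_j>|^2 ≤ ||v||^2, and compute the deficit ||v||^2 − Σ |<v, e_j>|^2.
Σ |<v, e_j>|^2 = 74/9; ||v||^2 = 10; deficit = 16/9

Write each e_j = u_j / sqrt(<u_j, u_j>) where u_j is the displayed integer vector. Then <v, e_j> = <v, u_j> / sqrt(<u_j, u_j>), so |<v, e_j>|^2 = <v, u_j>^2 / <u_j, u_j>.
Coefficients: <v, e_1> = -1/sqrt(5), <v, e_2> = -38/sqrt(180).
Square and sum: Σ |<v, e_j>|^2 = 74/9.
Compute ||v||^2 = v·v = 10.
Deficit = 10 − 74/9 = 16/9 ≥ 0, confirming Bessel's inequality. (The deficit equals ||v − Σ <v,e_j> e_j||^2, the squared distance from v to span{e_j}.)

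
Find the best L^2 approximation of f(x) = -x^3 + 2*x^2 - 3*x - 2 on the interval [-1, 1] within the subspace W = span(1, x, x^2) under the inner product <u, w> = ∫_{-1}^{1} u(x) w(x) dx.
g(x) = 2*x^2 - 18*x/5 - 2

The best approximation g ∈ W is the orthogonal projection of f onto W. Writing g = a_0 + a_1 x + a_2 x^2, the coefficients solve the normal equations G · a = b where
  G_{ij} = <φ_i, φ_j> and b_i = <f, φ_i>, with φ_0 = 1, φ_1 = x, φ_2 = x^2.
G =
  [2, 0, 2/3]
  [0, 2/3, 0]
  [2/3, 0, 2/5],
b = (-8/3, -12/5, -8/15).
Solving gives a_0 = -2, a_1 = -18/5, a_2 = 2, so
  g(x) = 2*x^2 - 18*x/5 - 2.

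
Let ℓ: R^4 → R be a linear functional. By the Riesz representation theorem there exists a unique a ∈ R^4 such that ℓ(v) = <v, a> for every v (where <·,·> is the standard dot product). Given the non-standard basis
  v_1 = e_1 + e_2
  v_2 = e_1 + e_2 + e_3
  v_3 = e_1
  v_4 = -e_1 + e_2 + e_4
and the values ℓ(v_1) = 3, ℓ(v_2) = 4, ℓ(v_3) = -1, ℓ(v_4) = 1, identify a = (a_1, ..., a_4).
a = (-1, 4, 1, -4)

Write a = (a_1, ..., a_4) in the standard basis. For each basis vector v_i, ℓ(v_i) = <v_i, a> is a linear equation in the a_j's. Collect the n equations into a matrix system V a = ℓ, where row i of V is v_i (expressed in the standard basis). Since V is invertible (lower-triangular with 1s on the diagonal, up to permutation), solve by back-substitution:
  V =
[[1, 1, 0, 0],
 [1, 1, 1, 0],
 [1, 0, 0, 0],
 [-1, 1, 0, 1]]
  V a = (3, 4, -1, 1)
Solving gives a = (-1, 4, 1, -4).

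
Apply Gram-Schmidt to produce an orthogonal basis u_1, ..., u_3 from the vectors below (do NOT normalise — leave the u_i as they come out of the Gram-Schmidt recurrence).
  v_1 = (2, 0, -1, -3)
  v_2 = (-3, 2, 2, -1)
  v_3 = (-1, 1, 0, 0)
Orthogonal basis:
  u_1 = (2, 0, -1, -3)
  u_2 = (-16/7, 2, 23/14, -29/14)
  u_3 = (-25/227, 107/227, -131/227, 27/227)

Apply the Gram-Schmidt recurrence
  u_1 = v_1
  u_i = v_i − Σ_{j<i} ((v_i · u_j) / (u_j · u_j)) · u_j.

Step by step this gives:
  u_1 = (2, 0, -1, -3)
  u_2 = (-16/7, 2, 23/14, -29/14)
  u_3 = (-25/227, 107/227, -131/227, 27/227)

Orthogonality check:
  u_2 · u_1 = 0 (should be 0)
  u_3 · u_1 = 0 (should be 0)
  u_3 · u_2 = 0 (should be 0)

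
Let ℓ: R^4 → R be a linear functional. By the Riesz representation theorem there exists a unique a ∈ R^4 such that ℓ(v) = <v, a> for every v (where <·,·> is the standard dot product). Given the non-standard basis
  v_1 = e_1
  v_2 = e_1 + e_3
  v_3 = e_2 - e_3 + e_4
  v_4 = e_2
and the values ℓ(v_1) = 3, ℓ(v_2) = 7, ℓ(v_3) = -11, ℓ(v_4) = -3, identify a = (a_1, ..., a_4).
a = (3, -3, 4, -4)

Write a = (a_1, ..., a_4) in the standard basis. For each basis vector v_i, ℓ(v_i) = <v_i, a> is a linear equation in the a_j's. Collect the n equations into a matrix system V a = ℓ, where row i of V is v_i (expressed in the standard basis). Since V is invertible (lower-triangular with 1s on the diagonal, up to permutation), solve by back-substitution:
  V =
[[1, 0, 0, 0],
 [1, 0, 1, 0],
 [0, 1, -1, 1],
 [0, 1, 0, 0]]
  V a = (3, 7, -11, -3)
Solving gives a = (3, -3, 4, -4).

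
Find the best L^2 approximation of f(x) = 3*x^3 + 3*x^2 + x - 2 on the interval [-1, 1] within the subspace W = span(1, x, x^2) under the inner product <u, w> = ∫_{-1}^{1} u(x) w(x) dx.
g(x) = 3*x^2 + 14*x/5 - 2

The best approximation g ∈ W is the orthogonal projection of f onto W. Writing g = a_0 + a_1 x + a_2 x^2, the coefficients solve the normal equations G · a = b where
  G_{ij} = <φ_i, φ_j> and b_i = <f, φ_i>, with φ_0 = 1, φ_1 = x, φ_2 = x^2.
G =
  [2, 0, 2/3]
  [0, 2/3, 0]
  [2/3, 0, 2/5],
b = (-2, 28/15, -2/15).
Solving gives a_0 = -2, a_1 = 14/5, a_2 = 3, so
  g(x) = 3*x^2 + 14*x/5 - 2.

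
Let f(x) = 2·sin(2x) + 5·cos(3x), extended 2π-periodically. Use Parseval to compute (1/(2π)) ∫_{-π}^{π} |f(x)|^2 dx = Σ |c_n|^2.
Σ |c_n|^2 = 29/2

Expand |f|^2 and use orthogonality of {sin(nx), cos(mx)} on [-π, π]:
  ∫_{-π}^{π} sin(nx)^2 dx = π, ∫ cos(mx)^2 dx = π, and cross terms integrate to 0.
So ∫_{-π}^{π} f(x)^2 dx = 2^2 · π + 5^2 · π = (4 + 25)π.
Divide by 2π: (4 + 25)/2 = 29/2.
By Parseval, this equals Σ |c_n|^2.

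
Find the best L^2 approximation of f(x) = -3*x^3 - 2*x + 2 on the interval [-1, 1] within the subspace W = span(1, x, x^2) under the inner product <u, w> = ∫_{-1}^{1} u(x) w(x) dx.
g(x) = 2 - 19*x/5

The best approximation g ∈ W is the orthogonal projection of f onto W. Writing g = a_0 + a_1 x + a_2 x^2, the coefficients solve the normal equations G · a = b where
  G_{ij} = <φ_i, φ_j> and b_i = <f, φ_i>, with φ_0 = 1, φ_1 = x, φ_2 = x^2.
G =
  [2, 0, 2/3]
  [0, 2/3, 0]
  [2/3, 0, 2/5],
b = (4, -38/15, 4/3).
Solving gives a_0 = 2, a_1 = -19/5, a_2 = 0, so
  g(x) = 2 - 19*x/5.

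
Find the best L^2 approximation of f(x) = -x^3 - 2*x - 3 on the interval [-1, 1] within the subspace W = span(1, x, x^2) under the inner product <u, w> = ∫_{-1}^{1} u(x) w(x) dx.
g(x) = -13*x/5 - 3

The best approximation g ∈ W is the orthogonal projection of f onto W. Writing g = a_0 + a_1 x + a_2 x^2, the coefficients solve the normal equations G · a = b where
  G_{ij} = <φ_i, φ_j> and b_i = <f, φ_i>, with φ_0 = 1, φ_1 = x, φ_2 = x^2.
G =
  [2, 0, 2/3]
  [0, 2/3, 0]
  [2/3, 0, 2/5],
b = (-6, -26/15, -2).
Solving gives a_0 = -3, a_1 = -13/5, a_2 = 0, so
  g(x) = -13*x/5 - 3.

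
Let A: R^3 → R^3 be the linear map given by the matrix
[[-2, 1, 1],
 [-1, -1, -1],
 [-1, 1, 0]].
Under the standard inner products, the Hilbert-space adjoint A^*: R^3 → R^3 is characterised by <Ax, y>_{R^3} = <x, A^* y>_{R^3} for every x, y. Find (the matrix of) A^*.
A^* = A^T =
[[-2, -1, -1],
 [1, -1, 1],
 [1, -1, 0]]

For real matrices with standard dot products, the defining identity <Ax, y> = <x, A^* y> gives (Ax)^T y = x^T (A^*) y, i.e. x^T A^T y = x^T (A^*) y. Since this holds for all x, y, we must have A^* = A^T. Therefore
A^* =
[[-2, -1, -1],
 [1, -1, 1],
 [1, -1, 0]].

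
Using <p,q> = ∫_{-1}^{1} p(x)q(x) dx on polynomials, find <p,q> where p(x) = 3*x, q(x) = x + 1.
<p,q> = 2

Expand the product: p(x)·q(x) = 3*x^2 + 3*x.
∫_{-1}^{1} of each monomial x^k gives [2/(k+1) if k even, 0 if k odd]. Integrating term-by-term (or equivalently evaluating the antiderivative F(x) = x^3 + 3*x^2/2 at the endpoints):
  F(1) − F(−1) = 5/2 − (1/2) = 2.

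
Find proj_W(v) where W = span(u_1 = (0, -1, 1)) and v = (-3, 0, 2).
proj_W(v) = (0, -1, 1)

Set up U = [u_1 | ... | u_1] ∈ R^(3×1). The projector onto W = col(U) is P = U (U^T U)^(-1) U^T.
Compute U^T U =
  [2],
and U^T v = (2).
Solve U^T U · c = U^T v for the coefficients: c = (1). The projection is proj_W(v) = U c.
Check: (v - proj_W(v)) · u_1 = 0  (should be 0).
Result: proj_W(v) = (0, -1, 1).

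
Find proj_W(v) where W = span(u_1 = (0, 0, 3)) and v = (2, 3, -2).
proj_W(v) = (0, 0, -2)

Set up U = [u_1 | ... | u_1] ∈ R^(3×1). The projector onto W = col(U) is P = U (U^T U)^(-1) U^T.
Compute U^T U =
  [9],
and U^T v = (-6).
Solve U^T U · c = U^T v for the coefficients: c = (-2/3). The projection is proj_W(v) = U c.
Check: (v - proj_W(v)) · u_1 = 0  (should be 0).
Result: proj_W(v) = (0, 0, -2).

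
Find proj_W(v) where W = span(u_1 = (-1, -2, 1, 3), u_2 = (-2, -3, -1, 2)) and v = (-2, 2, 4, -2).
proj_W(v) = (138/101, 178/101, 156/101, -22/101)

Set up U = [u_1 | ... | u_2] ∈ R^(4×2). The projector onto W = col(U) is P = U (U^T U)^(-1) U^T.
Compute U^T U =
  [15, 13]
  [13, 18],
and U^T v = (-4, -10).
Solve U^T U · c = U^T v for the coefficients: c = (58/101, -98/101). The projection is proj_W(v) = U c.
Check: (v - proj_W(v)) · u_1 = 0  (should be 0).
Check: (v - proj_W(v)) · u_2 = 0  (should be 0).
Result: proj_W(v) = (138/101, 178/101, 156/101, -22/101).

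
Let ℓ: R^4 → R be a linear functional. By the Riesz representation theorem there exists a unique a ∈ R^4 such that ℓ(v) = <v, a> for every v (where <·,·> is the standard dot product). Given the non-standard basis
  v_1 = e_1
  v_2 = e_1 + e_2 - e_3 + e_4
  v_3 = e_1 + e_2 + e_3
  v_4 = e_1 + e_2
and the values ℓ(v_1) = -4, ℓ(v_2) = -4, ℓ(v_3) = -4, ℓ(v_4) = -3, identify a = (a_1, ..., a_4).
a = (-4, 1, -1, -2)

Write a = (a_1, ..., a_4) in the standard basis. For each basis vector v_i, ℓ(v_i) = <v_i, a> is a linear equation in the a_j's. Collect the n equations into a matrix system V a = ℓ, where row i of V is v_i (expressed in the standard basis). Since V is invertible (lower-triangular with 1s on the diagonal, up to permutation), solve by back-substitution:
  V =
[[1, 0, 0, 0],
 [1, 1, -1, 1],
 [1, 1, 1, 0],
 [1, 1, 0, 0]]
  V a = (-4, -4, -4, -3)
Solving gives a = (-4, 1, -1, -2).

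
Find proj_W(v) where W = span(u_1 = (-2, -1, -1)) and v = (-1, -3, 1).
proj_W(v) = (-4/3, -2/3, -2/3)

Set up U = [u_1 | ... | u_1] ∈ R^(3×1). The projector onto W = col(U) is P = U (U^T U)^(-1) U^T.
Compute U^T U =
  [6],
and U^T v = (4).
Solve U^T U · c = U^T v for the coefficients: c = (2/3). The projection is proj_W(v) = U c.
Check: (v - proj_W(v)) · u_1 = 0  (should be 0).
Result: proj_W(v) = (-4/3, -2/3, -2/3).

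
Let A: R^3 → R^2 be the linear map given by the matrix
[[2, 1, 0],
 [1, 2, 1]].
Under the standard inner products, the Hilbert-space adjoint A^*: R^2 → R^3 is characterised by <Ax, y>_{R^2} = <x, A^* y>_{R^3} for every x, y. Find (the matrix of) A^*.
A^* = A^T =
[[2, 1],
 [1, 2],
 [0, 1]]

For real matrices with standard dot products, the defining identity <Ax, y> = <x, A^* y> gives (Ax)^T y = x^T (A^*) y, i.e. x^T A^T y = x^T (A^*) y. Since this holds for all x, y, we must have A^* = A^T. Therefore
A^* =
[[2, 1],
 [1, 2],
 [0, 1]].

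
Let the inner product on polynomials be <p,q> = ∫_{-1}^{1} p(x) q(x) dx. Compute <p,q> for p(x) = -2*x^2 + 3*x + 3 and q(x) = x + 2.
<p,q> = 34/3

Expand the product: p(x)·q(x) = -2*x^3 - x^2 + 9*x + 6.
∫_{-1}^{1} of each monomial x^k gives [2/(k+1) if k even, 0 if k odd]. Integrating term-by-term (or equivalently evaluating the antiderivative F(x) = -x^4/2 - x^3/3 + 9*x^2/2 + 6*x at the endpoints):
  F(1) − F(−1) = 29/3 − (-5/3) = 34/3.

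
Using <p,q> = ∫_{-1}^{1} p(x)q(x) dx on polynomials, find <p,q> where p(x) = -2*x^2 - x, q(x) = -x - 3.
<p,q> = 14/3

Expand the product: p(x)·q(x) = 2*x^3 + 7*x^2 + 3*x.
∫_{-1}^{1} of each monomial x^k gives [2/(k+1) if k even, 0 if k odd]. Integrating term-by-term (or equivalently evaluating the antiderivative F(x) = x^4/2 + 7*x^3/3 + 3*x^2/2 at the endpoints):
  F(1) − F(−1) = 13/3 − (-1/3) = 14/3.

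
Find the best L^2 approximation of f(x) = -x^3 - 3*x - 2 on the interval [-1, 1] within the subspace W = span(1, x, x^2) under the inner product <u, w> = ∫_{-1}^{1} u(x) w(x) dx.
g(x) = -18*x/5 - 2

The best approximation g ∈ W is the orthogonal projection of f onto W. Writing g = a_0 + a_1 x + a_2 x^2, the coefficients solve the normal equations G · a = b where
  G_{ij} = <φ_i, φ_j> and b_i = <f, φ_i>, with φ_0 = 1, φ_1 = x, φ_2 = x^2.
G =
  [2, 0, 2/3]
  [0, 2/3, 0]
  [2/3, 0, 2/5],
b = (-4, -12/5, -4/3).
Solving gives a_0 = -2, a_1 = -18/5, a_2 = 0, so
  g(x) = -18*x/5 - 2.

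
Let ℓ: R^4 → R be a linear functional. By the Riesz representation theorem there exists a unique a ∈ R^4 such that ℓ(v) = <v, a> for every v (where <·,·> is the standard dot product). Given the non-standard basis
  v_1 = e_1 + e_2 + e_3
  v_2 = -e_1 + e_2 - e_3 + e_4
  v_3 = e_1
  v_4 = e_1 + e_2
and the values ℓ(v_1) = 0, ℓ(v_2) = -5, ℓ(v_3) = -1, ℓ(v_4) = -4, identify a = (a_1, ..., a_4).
a = (-1, -3, 4, 1)

Write a = (a_1, ..., a_4) in the standard basis. For each basis vector v_i, ℓ(v_i) = <v_i, a> is a linear equation in the a_j's. Collect the n equations into a matrix system V a = ℓ, where row i of V is v_i (expressed in the standard basis). Since V is invertible (lower-triangular with 1s on the diagonal, up to permutation), solve by back-substitution:
  V =
[[1, 1, 1, 0],
 [-1, 1, -1, 1],
 [1, 0, 0, 0],
 [1, 1, 0, 0]]
  V a = (0, -5, -1, -4)
Solving gives a = (-1, -3, 4, 1).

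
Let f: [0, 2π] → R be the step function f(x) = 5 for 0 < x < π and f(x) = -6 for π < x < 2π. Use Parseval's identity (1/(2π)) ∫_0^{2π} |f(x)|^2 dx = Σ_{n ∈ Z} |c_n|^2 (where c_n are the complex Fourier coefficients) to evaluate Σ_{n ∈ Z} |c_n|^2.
Σ |c_n|^2 = 61/2

Parseval equates the L^2 energy of f (normalised by 1/(2π)) with the ℓ^2 sum of its Fourier coefficients: (1/(2π)) ∫_0^{2π} |f|^2 = Σ |c_n|^2.
Compute the left side: (1/(2π)) [∫_0^π 5^2 dx + ∫_π^{2π} (-6)^2 dx] = (1/(2π)) · (25π + 36π) = (25 + 36)/2 = 61/2.
So Σ_{n ∈ Z} |c_n|^2 = 61/2.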